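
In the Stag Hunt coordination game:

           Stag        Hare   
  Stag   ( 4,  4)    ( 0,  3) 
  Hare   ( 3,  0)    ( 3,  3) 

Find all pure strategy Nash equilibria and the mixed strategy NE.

Pure NE: (Stag, Stag) and (Hare, Hare); Mixed NE: p = 0.75, q = 0.75

Work:
Check pure NE:
(Stag, Stag): (4, 4) - no unilateral deviation beneficial
(Hare, Hare): (3, 3) - no unilateral deviation beneficial
Mixed NE: P1 plays Stag with p = 0.75, P2 plays Stag with q = 0.75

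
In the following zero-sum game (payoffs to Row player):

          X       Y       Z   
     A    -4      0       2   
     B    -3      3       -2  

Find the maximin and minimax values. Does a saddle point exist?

Maximin = -3, Minimax = -3, Saddle: True

Work:
Row minimums: [-4, -3] → maximin = -3
Column maximums: [-3, 3, 2] → minimax = -3
Saddle point exists! Game value = -3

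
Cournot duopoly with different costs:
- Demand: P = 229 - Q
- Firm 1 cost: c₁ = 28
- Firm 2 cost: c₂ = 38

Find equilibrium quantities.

q₁* = 70.33, q₂* = 60.33

Work:
Reaction: q₁ = (229 - 28 - q₂)/2
Reaction: q₂ = (229 - 38 - q₁)/2
Solve simultaneously:
q₁* = (229 - 2×28 + 38)/3 = 70.33
q₂* = (229 - 2×38 + 28)/3 = 60.33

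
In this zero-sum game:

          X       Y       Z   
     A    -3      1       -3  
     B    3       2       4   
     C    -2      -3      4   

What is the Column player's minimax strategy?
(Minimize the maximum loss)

Column should play Y, value = 2

Work:
Column player minimizes Row's maximum payoff:
Column X: max payoff to Row = 3
Column Y: max payoff to Row = 2
Column Z: max payoff to Row = 4
Minimum is 2, achieved by column Y.
Minimax strategy: Y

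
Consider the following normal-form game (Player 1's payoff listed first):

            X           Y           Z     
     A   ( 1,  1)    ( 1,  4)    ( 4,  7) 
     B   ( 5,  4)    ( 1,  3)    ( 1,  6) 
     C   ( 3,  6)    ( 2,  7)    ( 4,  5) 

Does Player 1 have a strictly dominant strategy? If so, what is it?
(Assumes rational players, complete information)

No strictly dominant strategy exists for Player 1

Work:
A strategy strictly dominates another if it gives a strictly higher payoff against every opponent action. Compare each pair of P1's strategies column-by-column:
  A vs B: [1 vs 5, 1 vs 1, 4 vs 1] → A does not strictly dominate B (column X: 1 ≤ 5)
  A vs C: [1 vs 3, 1 vs 2, 4 vs 4] → A does not strictly dominate C (column X: 1 ≤ 3)
  B vs A: [5 vs 1, 1 vs 1, 1 vs 4] → B does not strictly dominate A (column Y: 1 ≤ 1)
  B vs C: [5 vs 3, 1 vs 2, 1 vs 4] → B does not strictly dominate C (column Y: 1 ≤ 2)
  C vs A: [3 vs 1, 2 vs 1, 4 vs 4] → C does not strictly dominate A (column Z: 4 ≤ 4)
  C vs B: [3 vs 5, 2 vs 1, 4 vs 1] → C does not strictly dominate B (column X: 3 ≤ 5)
No single strategy strictly dominates all others → no strictly dominant strategy.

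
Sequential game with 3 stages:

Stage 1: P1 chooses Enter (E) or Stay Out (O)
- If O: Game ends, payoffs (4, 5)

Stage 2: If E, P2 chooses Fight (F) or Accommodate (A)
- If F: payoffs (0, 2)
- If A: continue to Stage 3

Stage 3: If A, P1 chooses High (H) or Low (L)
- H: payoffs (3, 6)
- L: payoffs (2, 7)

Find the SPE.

SPE: (O, A, H); Outcome (4, 5)

Work:
Stage 3: P1 chooses H (3 vs 2)
Stage 2: P2: F->2, A->6 (anticipating H). Choose A
Stage 1: P1: O->4, E->3 (anticipating A, H). Choose O
SPE path: O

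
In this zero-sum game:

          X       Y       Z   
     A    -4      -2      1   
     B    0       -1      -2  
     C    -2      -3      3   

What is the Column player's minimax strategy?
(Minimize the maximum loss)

Column should play Y, value = -1

Work:
Column player minimizes Row's maximum payoff:
Column X: max payoff to Row = 0
Column Y: max payoff to Row = -1
Column Z: max payoff to Row = 3
Minimum is -1, achieved by column Y.
Minimax strategy: Y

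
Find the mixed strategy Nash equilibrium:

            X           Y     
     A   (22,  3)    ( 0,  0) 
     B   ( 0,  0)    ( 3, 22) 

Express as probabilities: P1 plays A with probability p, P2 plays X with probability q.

p = 0.88, q = 0.12

Work:
Find probabilities that make opponent indifferent:
P2 chooses q to make P1 indifferent between A and B
P1 chooses p to make P2 indifferent between X and Y
Mixed NE: P1 plays (A: 0.88, B: 0.12), P2 plays (X: 0.12, Y: 0.88)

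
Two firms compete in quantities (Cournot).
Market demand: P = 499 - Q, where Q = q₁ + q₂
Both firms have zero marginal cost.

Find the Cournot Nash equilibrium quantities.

q₁* = q₂* = 166.33; P* = 166.33

Work:
Profit: π_i = P·q_i = (a - q_i - q_j)·q_i
FOC: ∂π_i/∂q_i = a - 2q_i - q_j = 0
Reaction function: q_i = (499 - q_j)/2
Symmetry: q* = 499/3 = 166.33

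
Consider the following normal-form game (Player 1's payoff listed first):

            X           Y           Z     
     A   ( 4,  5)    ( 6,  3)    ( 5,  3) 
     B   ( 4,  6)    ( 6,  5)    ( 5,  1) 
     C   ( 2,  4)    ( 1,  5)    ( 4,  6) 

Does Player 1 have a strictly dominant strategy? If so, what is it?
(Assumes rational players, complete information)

No strictly dominant strategy exists for Player 1

Work:
A strategy strictly dominates another if it gives a strictly higher payoff against every opponent action. Compare each pair of P1's strategies column-by-column:
  A vs B: [4 vs 4, 6 vs 6, 5 vs 5] → A does not strictly dominate B (column X: 4 ≤ 4)
  A vs C: [4 vs 2, 6 vs 1, 5 vs 4] → A strictly dominates C
  B vs A: [4 vs 4, 6 vs 6, 5 vs 5] → B does not strictly dominate A (column X: 4 ≤ 4)
  B vs C: [4 vs 2, 6 vs 1, 5 vs 4] → B strictly dominates C
  C vs A: [2 vs 4, 1 vs 6, 4 vs 5] → C does not strictly dominate A (column X: 2 ≤ 4)
  C vs B: [2 vs 4, 1 vs 6, 4 vs 5] → C does not strictly dominate B (column X: 2 ≤ 4)
No single strategy strictly dominates all others → no strictly dominant strategy.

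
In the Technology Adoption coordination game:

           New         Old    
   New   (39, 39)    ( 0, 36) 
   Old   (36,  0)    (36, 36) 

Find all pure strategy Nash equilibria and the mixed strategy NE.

Pure NE: (New, New) and (Old, Old); Mixed NE: p = 0.9231, q = 0.9231

Work:
Check pure NE:
(New, New): (39, 39) - no unilateral deviation beneficial
(Old, Old): (36, 36) - no unilateral deviation beneficial
Mixed NE: P1 plays New with p = 0.9231, P2 plays New with q = 0.9231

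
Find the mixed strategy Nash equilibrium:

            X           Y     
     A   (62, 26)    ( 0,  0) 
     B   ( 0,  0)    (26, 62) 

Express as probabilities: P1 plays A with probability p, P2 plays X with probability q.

p = 0.7045, q = 0.2955

Work:
Find probabilities that make opponent indifferent:
P2 chooses q to make P1 indifferent between A and B
P1 chooses p to make P2 indifferent between X and Y
Mixed NE: P1 plays (A: 0.7045, B: 0.2955), P2 plays (X: 0.2955, Y: 0.7045)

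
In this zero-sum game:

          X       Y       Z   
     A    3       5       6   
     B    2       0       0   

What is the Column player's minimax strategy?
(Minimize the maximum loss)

Column should play X, value = 3

Work:
Column player minimizes Row's maximum payoff:
Column X: max payoff to Row = 3
Column Y: max payoff to Row = 5
Column Z: max payoff to Row = 6
Minimum is 3, achieved by column X.
Minimax strategy: X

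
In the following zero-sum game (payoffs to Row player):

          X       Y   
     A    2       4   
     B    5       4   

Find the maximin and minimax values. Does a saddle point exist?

Maximin = 4, Minimax = 4, Saddle: True

Work:
Row minimums: [2, 4] → maximin = 4
Column maximums: [5, 4] → minimax = 4
Saddle point exists! Game value = 4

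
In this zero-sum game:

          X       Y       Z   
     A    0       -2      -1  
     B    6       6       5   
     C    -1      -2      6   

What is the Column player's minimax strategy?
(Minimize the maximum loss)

Column should play X or Y or Z (all achieve the minimum), value = 6

Work:
Column player minimizes Row's maximum payoff:
Column X: max payoff to Row = 6
Column Y: max payoff to Row = 6
Column Z: max payoff to Row = 6
Minimum is 6, achieved by columns X, Y, Z (tied).
Each of X or Y or Z is a minimax strategy.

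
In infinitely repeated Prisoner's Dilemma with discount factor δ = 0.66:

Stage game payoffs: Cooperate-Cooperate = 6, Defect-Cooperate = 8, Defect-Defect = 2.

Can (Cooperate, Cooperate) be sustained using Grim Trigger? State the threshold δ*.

δ* = 0.3333; since δ = 0.66 ≥ 0.3333, cooperation can be sustained

Work:
For Grim Trigger:
Cooperate forever: 6/(1-δ)
Defect then punished: 8 + 2·δ/(1-δ)
Need: 6/(1-δ) ≥ 8 + 2·δ/(1-δ)
Solving: δ ≥ (T-R)/(T-P) = (8-6)/(8-2) = 0.3333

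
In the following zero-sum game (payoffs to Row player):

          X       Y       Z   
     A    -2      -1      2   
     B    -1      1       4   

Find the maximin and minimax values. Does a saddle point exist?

Maximin = -1, Minimax = -1, Saddle: True

Work:
Row minimums: [-2, -1] → maximin = -1
Column maximums: [-1, 1, 4] → minimax = -1
Saddle point exists! Game value = -1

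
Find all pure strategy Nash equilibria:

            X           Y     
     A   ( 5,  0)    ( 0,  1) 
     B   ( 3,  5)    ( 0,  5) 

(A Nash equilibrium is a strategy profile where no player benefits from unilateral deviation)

Nash equilibrium: (A, Y), (B, Y)

Work:
Best responses:
  P1 vs X: payoffs [5, 3] → best response A (payoff 5)
  P1 vs Y: payoffs [0, 0] → best response A/B (payoff 0)
  P2 vs A: payoffs [0, 1] → best response Y (payoff 1)
  P2 vs B: payoffs [5, 5] → best response X/Y (payoff 5)
Mutual best responses: (A,Y), (B,Y) → Nash equilibria.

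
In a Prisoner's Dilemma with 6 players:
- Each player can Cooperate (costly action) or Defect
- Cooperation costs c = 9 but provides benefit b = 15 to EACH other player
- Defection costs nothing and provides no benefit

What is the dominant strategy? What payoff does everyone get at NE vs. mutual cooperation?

Dominant: Defect; NE payoff = 0; Coop payoff = 66

Work:
Defect dominates (saves cost c = 9, benefit to others is external)
NE: All defect → everyone gets 0
If all cooperate: each receives (5)×15 - 9 = 66
Social dilemma: 66 > 0 but NE gives 0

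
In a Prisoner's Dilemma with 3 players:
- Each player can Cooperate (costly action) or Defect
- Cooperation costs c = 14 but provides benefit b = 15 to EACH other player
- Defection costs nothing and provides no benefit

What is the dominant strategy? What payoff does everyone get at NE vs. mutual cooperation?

Dominant: Defect; NE payoff = 0; Coop payoff = 16

Work:
Defect dominates (saves cost c = 14, benefit to others is external)
NE: All defect → everyone gets 0
If all cooperate: each receives (2)×15 - 14 = 16
Social dilemma: 16 > 0 but NE gives 0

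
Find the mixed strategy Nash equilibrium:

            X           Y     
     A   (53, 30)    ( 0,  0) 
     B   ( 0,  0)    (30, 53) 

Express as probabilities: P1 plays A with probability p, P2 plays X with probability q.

p = 0.6386, q = 0.3614

Work:
Find probabilities that make opponent indifferent:
P2 chooses q to make P1 indifferent between A and B
P1 chooses p to make P2 indifferent between X and Y
Mixed NE: P1 plays (A: 0.6386, B: 0.3614), P2 plays (X: 0.3614, Y: 0.6386)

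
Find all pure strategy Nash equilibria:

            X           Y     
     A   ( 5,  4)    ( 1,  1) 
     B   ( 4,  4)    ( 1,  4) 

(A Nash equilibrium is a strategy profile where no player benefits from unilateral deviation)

Nash equilibrium: (A, X), (B, Y)

Work:
Best responses:
  P1 vs X: payoffs [5, 4] → best response A (payoff 5)
  P1 vs Y: payoffs [1, 1] → best response A/B (payoff 1)
  P2 vs A: payoffs [4, 1] → best response X (payoff 4)
  P2 vs B: payoffs [4, 4] → best response X/Y (payoff 4)
Mutual best responses: (A,X), (B,Y) → Nash equilibria.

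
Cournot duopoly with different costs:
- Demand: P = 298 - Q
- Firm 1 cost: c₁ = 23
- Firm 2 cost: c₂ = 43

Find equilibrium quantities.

q₁* = 98.33, q₂* = 78.33

Work:
Reaction: q₁ = (298 - 23 - q₂)/2
Reaction: q₂ = (298 - 43 - q₁)/2
Solve simultaneously:
q₁* = (298 - 2×23 + 43)/3 = 98.33
q₂* = (298 - 2×43 + 23)/3 = 78.33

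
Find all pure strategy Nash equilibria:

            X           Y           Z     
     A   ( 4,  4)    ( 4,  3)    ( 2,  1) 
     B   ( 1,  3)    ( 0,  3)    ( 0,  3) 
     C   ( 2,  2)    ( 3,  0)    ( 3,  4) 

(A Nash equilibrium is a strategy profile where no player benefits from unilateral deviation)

Nash equilibrium: (A, X), (C, Z)

Work:
Best responses:
  P1 vs X: payoffs [4, 1, 2] → best response A (payoff 4)
  P1 vs Y: payoffs [4, 0, 3] → best response A (payoff 4)
  P1 vs Z: payoffs [2, 0, 3] → best response C (payoff 3)
  P2 vs A: payoffs [4, 3, 1] → best response X (payoff 4)
  P2 vs B: payoffs [3, 3, 3] → best response X/Y/Z (payoff 3)
  P2 vs C: payoffs [2, 0, 4] → best response Z (payoff 4)
Mutual best responses: (A,X), (C,Z) → Nash equilibria.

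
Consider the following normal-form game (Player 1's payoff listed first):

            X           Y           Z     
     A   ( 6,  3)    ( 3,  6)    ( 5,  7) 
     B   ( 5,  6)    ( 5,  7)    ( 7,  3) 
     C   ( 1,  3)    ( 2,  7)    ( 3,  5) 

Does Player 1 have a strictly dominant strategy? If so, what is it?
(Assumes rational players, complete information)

No strictly dominant strategy exists for Player 1

Work:
A strategy strictly dominates another if it gives a strictly higher payoff against every opponent action. Compare each pair of P1's strategies column-by-column:
  A vs B: [6 vs 5, 3 vs 5, 5 vs 7] → A does not strictly dominate B (column Y: 3 ≤ 5)
  A vs C: [6 vs 1, 3 vs 2, 5 vs 3] → A strictly dominates C
  B vs A: [5 vs 6, 5 vs 3, 7 vs 5] → B does not strictly dominate A (column X: 5 ≤ 6)
  B vs C: [5 vs 1, 5 vs 2, 7 vs 3] → B strictly dominates C
  C vs A: [1 vs 6, 2 vs 3, 3 vs 5] → C does not strictly dominate A (column X: 1 ≤ 6)
  C vs B: [1 vs 5, 2 vs 5, 3 vs 7] → C does not strictly dominate B (column X: 1 ≤ 5)
No single strategy strictly dominates all others → no strictly dominant strategy.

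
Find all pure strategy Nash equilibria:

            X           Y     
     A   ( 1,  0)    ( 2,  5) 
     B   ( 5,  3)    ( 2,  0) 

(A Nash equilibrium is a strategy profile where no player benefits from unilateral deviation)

Nash equilibrium: (A, Y), (B, X)

Work:
Best responses:
  P1 vs X: payoffs [1, 5] → best response B (payoff 5)
  P1 vs Y: payoffs [2, 2] → best response A/B (payoff 2)
  P2 vs A: payoffs [0, 5] → best response Y (payoff 5)
  P2 vs B: payoffs [3, 0] → best response X (payoff 3)
Mutual best responses: (A,Y), (B,X) → Nash equilibria.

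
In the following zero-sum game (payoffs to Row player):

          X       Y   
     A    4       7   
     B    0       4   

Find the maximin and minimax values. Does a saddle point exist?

Maximin = 4, Minimax = 4, Saddle: True

Work:
Row minimums: [4, 0] → maximin = 4
Column maximums: [4, 7] → minimax = 4
Saddle point exists! Game value = 4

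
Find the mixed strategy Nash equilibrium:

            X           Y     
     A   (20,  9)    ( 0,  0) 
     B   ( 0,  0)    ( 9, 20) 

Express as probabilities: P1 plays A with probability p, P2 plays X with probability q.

p = 0.6897, q = 0.3103

Work:
Find probabilities that make opponent indifferent:
P2 chooses q to make P1 indifferent between A and B
P1 chooses p to make P2 indifferent between X and Y
Mixed NE: P1 plays (A: 0.6897, B: 0.3103), P2 plays (X: 0.3103, Y: 0.6897)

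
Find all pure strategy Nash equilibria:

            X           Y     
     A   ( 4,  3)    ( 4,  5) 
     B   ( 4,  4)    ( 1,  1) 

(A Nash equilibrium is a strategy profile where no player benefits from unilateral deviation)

Nash equilibrium: (A, Y), (B, X)

Work:
Best responses:
  P1 vs X: payoffs [4, 4] → best response A/B (payoff 4)
  P1 vs Y: payoffs [4, 1] → best response A (payoff 4)
  P2 vs A: payoffs [3, 5] → best response Y (payoff 5)
  P2 vs B: payoffs [4, 1] → best response X (payoff 4)
Mutual best responses: (A,Y), (B,X) → Nash equilibria.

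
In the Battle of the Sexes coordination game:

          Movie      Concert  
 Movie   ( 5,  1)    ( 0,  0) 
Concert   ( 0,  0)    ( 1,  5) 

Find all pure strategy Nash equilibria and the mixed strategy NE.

Pure NE: (Movie, Movie) and (Concert, Concert); Mixed NE: p = 0.8333, q = 0.1667

Work:
Check pure NE:
(Movie, Movie): (5, 1) - no unilateral deviation beneficial
(Concert, Concert): (1, 5) - no unilateral deviation beneficial
Mixed NE: P1 plays Movie with p = 0.8333, P2 plays Movie with q = 0.1667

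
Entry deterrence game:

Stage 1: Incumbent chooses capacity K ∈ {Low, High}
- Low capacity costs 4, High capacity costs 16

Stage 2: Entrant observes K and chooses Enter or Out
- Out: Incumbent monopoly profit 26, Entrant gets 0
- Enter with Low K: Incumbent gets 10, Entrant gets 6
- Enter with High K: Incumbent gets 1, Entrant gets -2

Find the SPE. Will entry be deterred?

SPE: (High, Enter|Low, Out|High); Entry deterred. Incumbent net profit = 10

Work:
After Low K: Entrant enters (6 > 0)
After High K: Entrant stays out (-2 < 0)
Incumbent: Low → 10−4=6, High → 26−16=10
Incumbent chooses High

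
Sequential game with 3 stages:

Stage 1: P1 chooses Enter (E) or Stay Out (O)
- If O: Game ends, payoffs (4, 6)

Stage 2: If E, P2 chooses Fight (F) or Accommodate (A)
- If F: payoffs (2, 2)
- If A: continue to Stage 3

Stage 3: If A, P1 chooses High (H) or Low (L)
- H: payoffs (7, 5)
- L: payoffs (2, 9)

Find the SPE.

SPE: (E, A, H); Outcome (7, 5)

Work:
Stage 3: P1 chooses H (7 vs 2)
Stage 2: P2: F->2, A->5 (anticipating H). Choose A
Stage 1: P1: O->4, E->7 (anticipating A, H). Choose E
SPE path: E -> A -> H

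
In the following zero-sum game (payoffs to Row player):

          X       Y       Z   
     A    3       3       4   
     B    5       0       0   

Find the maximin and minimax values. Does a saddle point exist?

Maximin = 3, Minimax = 3, Saddle: True

Work:
Row minimums: [3, 0] → maximin = 3
Column maximums: [5, 3, 4] → minimax = 3
Saddle point exists! Game value = 3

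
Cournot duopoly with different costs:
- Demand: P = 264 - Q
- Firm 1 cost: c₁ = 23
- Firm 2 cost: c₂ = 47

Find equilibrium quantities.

q₁* = 88.33, q₂* = 64.33

Work:
Reaction: q₁ = (264 - 23 - q₂)/2
Reaction: q₂ = (264 - 47 - q₁)/2
Solve simultaneously:
q₁* = (264 - 2×23 + 47)/3 = 88.33
q₂* = (264 - 2×47 + 23)/3 = 64.33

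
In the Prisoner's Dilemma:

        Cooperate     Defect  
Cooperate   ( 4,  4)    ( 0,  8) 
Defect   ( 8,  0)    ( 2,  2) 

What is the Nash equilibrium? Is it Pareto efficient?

(Defect, Defect) is NE; not Pareto efficient

Work:
Defect dominates Cooperate for both players:
If P2 cooperates: Defect (8) > Cooperate (4)
If P2 defects: Defect (2) > Cooperate (0)
NE: (Defect, Defect) with payoff (2, 2)
But (Cooperate, Cooperate) = (4, 4) Pareto dominates (2, 2)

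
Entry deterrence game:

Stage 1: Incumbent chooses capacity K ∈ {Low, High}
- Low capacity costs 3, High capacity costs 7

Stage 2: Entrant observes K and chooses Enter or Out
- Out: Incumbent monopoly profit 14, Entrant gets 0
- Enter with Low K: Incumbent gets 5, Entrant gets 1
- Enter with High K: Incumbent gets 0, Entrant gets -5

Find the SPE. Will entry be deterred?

SPE: (High, Enter|Low, Out|High); Entry deterred. Incumbent net profit = 7

Work:
After Low K: Entrant enters (1 > 0)
After High K: Entrant stays out (-5 < 0)
Incumbent: Low → 5−3=2, High → 14−7=7
Incumbent chooses High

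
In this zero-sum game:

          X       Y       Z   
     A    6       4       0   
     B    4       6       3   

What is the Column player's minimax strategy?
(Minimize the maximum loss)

Column should play Z, value = 3

Work:
Column player minimizes Row's maximum payoff:
Column X: max payoff to Row = 6
Column Y: max payoff to Row = 6
Column Z: max payoff to Row = 3
Minimum is 3, achieved by column Z.
Minimax strategy: Z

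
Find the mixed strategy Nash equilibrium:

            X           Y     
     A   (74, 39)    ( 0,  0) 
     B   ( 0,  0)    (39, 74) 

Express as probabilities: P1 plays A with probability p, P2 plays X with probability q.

p = 0.6549, q = 0.3451

Work:
Find probabilities that make opponent indifferent:
P2 chooses q to make P1 indifferent between A and B
P1 chooses p to make P2 indifferent between X and Y
Mixed NE: P1 plays (A: 0.6549, B: 0.3451), P2 plays (X: 0.3451, Y: 0.6549)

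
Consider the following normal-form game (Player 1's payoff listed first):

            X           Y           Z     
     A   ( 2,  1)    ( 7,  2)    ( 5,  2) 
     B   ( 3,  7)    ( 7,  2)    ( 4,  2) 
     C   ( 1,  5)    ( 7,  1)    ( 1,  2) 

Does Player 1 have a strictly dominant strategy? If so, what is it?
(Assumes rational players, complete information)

No strictly dominant strategy exists for Player 1

Work:
A strategy strictly dominates another if it gives a strictly higher payoff against every opponent action. Compare each pair of P1's strategies column-by-column:
  A vs B: [2 vs 3, 7 vs 7, 5 vs 4] → A does not strictly dominate B (column X: 2 ≤ 3)
  A vs C: [2 vs 1, 7 vs 7, 5 vs 1] → A does not strictly dominate C (column Y: 7 ≤ 7)
  B vs A: [3 vs 2, 7 vs 7, 4 vs 5] → B does not strictly dominate A (column Y: 7 ≤ 7)
  B vs C: [3 vs 1, 7 vs 7, 4 vs 1] → B does not strictly dominate C (column Y: 7 ≤ 7)
  C vs A: [1 vs 2, 7 vs 7, 1 vs 5] → C does not strictly dominate A (column X: 1 ≤ 2)
  C vs B: [1 vs 3, 7 vs 7, 1 vs 4] → C does not strictly dominate B (column X: 1 ≤ 3)
No single strategy strictly dominates all others → no strictly dominant strategy.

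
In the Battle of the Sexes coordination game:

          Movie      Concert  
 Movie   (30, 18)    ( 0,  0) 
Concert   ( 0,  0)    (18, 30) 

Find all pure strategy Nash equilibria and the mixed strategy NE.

Pure NE: (Movie, Movie) and (Concert, Concert); Mixed NE: p = 0.625, q = 0.375

Work:
Check pure NE:
(Movie, Movie): (30, 18) - no unilateral deviation beneficial
(Concert, Concert): (18, 30) - no unilateral deviation beneficial
Mixed NE: P1 plays Movie with p = 0.625, P2 plays Movie with q = 0.375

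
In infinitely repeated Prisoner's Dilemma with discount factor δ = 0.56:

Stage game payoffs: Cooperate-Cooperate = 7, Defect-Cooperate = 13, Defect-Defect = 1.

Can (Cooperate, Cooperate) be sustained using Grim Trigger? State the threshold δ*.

δ* = 0.5; since δ = 0.56 ≥ 0.5, cooperation can be sustained

Work:
For Grim Trigger:
Cooperate forever: 7/(1-δ)
Defect then punished: 13 + 1·δ/(1-δ)
Need: 7/(1-δ) ≥ 13 + 1·δ/(1-δ)
Solving: δ ≥ (T-R)/(T-P) = (13-7)/(13-1) = 0.5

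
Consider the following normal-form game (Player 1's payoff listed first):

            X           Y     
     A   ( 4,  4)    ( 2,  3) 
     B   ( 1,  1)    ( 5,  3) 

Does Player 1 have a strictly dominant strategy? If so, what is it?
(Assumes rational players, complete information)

No strictly dominant strategy exists for Player 1

Work:
A strategy strictly dominates another if it gives a strictly higher payoff against every opponent action. Compare each pair of P1's strategies column-by-column:
  A vs B: [4 vs 1, 2 vs 5] → A does not strictly dominate B (column Y: 2 ≤ 5)
  B vs A: [1 vs 4, 5 vs 2] → B does not strictly dominate A (column X: 1 ≤ 4)
No single strategy strictly dominates all others → no strictly dominant strategy.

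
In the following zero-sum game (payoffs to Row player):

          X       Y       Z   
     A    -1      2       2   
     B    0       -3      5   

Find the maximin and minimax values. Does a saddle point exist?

Maximin = -1, Minimax = 0, Saddle: False

Work:
Row minimums: [-1, -3] → maximin = -1
Column maximums: [0, 2, 5] → minimax = 0
No saddle point (maximin ≠ minimax). Mixed strategy needed.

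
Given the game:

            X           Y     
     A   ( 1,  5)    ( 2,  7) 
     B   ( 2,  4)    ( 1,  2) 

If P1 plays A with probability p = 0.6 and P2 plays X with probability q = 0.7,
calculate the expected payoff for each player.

E[P1] = 1.46, E[P2] = 4.72

Work:
E[P1] = p·q·π₁(A,X) + p·(1-q)·π₁(A,Y) + (1-p)·q·π₁(B,X) + (1-p)·(1-q)·π₁(B,Y)
= 0.6·0.7·1 + 0.6·0.3·2 + 0.4·0.7·2 + 0.4·0.3·1
= 1.46

E[P2] = 4.72 (similar calculation)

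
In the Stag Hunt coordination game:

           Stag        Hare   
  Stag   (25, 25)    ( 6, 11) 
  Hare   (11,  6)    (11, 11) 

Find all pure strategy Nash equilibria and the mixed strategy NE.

Pure NE: (Stag, Stag) and (Hare, Hare); Mixed NE: p = 0.2632, q = 0.2632

Work:
Check pure NE:
(Stag, Stag): (25, 25) - no unilateral deviation beneficial
(Hare, Hare): (11, 11) - no unilateral deviation beneficial
Mixed NE: P1 plays Stag with p = 0.2632, P2 plays Stag with q = 0.2632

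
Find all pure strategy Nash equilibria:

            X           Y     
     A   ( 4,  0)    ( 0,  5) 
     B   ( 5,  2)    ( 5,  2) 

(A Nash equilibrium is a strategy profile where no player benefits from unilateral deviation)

Nash equilibrium: (B, X), (B, Y)

Work:
Best responses:
  P1 vs X: payoffs [4, 5] → best response B (payoff 5)
  P1 vs Y: payoffs [0, 5] → best response B (payoff 5)
  P2 vs A: payoffs [0, 5] → best response Y (payoff 5)
  P2 vs B: payoffs [2, 2] → best response X/Y (payoff 2)
Mutual best responses: (B,X), (B,Y) → Nash equilibria.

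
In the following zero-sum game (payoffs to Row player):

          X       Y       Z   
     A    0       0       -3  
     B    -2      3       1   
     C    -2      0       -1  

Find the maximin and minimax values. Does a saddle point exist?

Maximin = -2, Minimax = 0, Saddle: False

Work:
Row minimums: [-3, -2, -2] → maximin = -2
Column maximums: [0, 3, 1] → minimax = 0
No saddle point (maximin ≠ minimax). Mixed strategy needed.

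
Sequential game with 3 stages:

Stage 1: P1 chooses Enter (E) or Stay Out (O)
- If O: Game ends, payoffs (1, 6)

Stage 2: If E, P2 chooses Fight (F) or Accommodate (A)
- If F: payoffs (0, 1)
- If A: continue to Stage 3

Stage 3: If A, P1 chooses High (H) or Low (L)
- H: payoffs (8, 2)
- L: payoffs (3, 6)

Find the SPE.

SPE: (E, A, H); Outcome (8, 2)

Work:
Stage 3: P1 chooses H (8 vs 3)
Stage 2: P2: F->1, A->2 (anticipating H). Choose A
Stage 1: P1: O->1, E->8 (anticipating A, H). Choose E
SPE path: E -> A -> H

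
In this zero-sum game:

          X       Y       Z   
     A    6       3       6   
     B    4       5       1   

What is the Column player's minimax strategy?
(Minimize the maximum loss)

Column should play Y, value = 5

Work:
Column player minimizes Row's maximum payoff:
Column X: max payoff to Row = 6
Column Y: max payoff to Row = 5
Column Z: max payoff to Row = 6
Minimum is 5, achieved by column Y.
Minimax strategy: Y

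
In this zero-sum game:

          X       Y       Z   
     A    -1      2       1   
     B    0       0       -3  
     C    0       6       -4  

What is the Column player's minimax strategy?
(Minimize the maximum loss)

Column should play X, value = 0

Work:
Column player minimizes Row's maximum payoff:
Column X: max payoff to Row = 0
Column Y: max payoff to Row = 6
Column Z: max payoff to Row = 1
Minimum is 0, achieved by column X.
Minimax strategy: X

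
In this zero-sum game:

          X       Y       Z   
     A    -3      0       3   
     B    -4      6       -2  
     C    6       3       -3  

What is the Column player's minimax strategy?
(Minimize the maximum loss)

Column should play Z, value = 3

Work:
Column player minimizes Row's maximum payoff:
Column X: max payoff to Row = 6
Column Y: max payoff to Row = 6
Column Z: max payoff to Row = 3
Minimum is 3, achieved by column Z.
Minimax strategy: Z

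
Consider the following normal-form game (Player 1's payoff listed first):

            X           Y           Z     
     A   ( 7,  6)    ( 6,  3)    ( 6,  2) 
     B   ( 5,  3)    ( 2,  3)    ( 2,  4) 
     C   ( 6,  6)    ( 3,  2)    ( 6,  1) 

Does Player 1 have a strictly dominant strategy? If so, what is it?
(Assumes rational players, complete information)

No strictly dominant strategy exists for Player 1

Work:
A strategy strictly dominates another if it gives a strictly higher payoff against every opponent action. Compare each pair of P1's strategies column-by-column:
  A vs B: [7 vs 5, 6 vs 2, 6 vs 2] → A strictly dominates B
  A vs C: [7 vs 6, 6 vs 3, 6 vs 6] → A does not strictly dominate C (column Z: 6 ≤ 6)
  B vs A: [5 vs 7, 2 vs 6, 2 vs 6] → B does not strictly dominate A (column X: 5 ≤ 7)
  B vs C: [5 vs 6, 2 vs 3, 2 vs 6] → B does not strictly dominate C (column X: 5 ≤ 6)
  C vs A: [6 vs 7, 3 vs 6, 6 vs 6] → C does not strictly dominate A (column X: 6 ≤ 7)
  C vs B: [6 vs 5, 3 vs 2, 6 vs 2] → C strictly dominates B
No single strategy strictly dominates all others → no strictly dominant strategy.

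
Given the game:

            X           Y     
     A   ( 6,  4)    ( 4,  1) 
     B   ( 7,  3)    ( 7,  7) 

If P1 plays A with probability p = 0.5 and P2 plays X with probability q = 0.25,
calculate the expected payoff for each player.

E[P1] = 5.75, E[P2] = 3.875

Work:
E[P1] = p·q·π₁(A,X) + p·(1-q)·π₁(A,Y) + (1-p)·q·π₁(B,X) + (1-p)·(1-q)·π₁(B,Y)
= 0.5·0.25·6 + 0.5·0.75·4 + 0.5·0.25·7 + 0.5·0.75·7
= 5.75

E[P2] = 3.875 (similar calculation)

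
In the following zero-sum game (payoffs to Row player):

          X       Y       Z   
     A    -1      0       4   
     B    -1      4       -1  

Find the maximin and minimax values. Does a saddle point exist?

Maximin = -1, Minimax = -1, Saddle: True

Work:
Row minimums: [-1, -1] → maximin = -1
Column maximums: [-1, 4, 4] → minimax = -1
Saddle point exists! Game value = -1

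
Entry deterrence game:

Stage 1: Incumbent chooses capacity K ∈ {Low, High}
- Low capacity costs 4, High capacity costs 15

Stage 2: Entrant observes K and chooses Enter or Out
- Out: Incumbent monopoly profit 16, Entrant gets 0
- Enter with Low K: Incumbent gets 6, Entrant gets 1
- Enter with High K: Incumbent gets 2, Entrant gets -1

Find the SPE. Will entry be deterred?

SPE: (Low, Enter|Low, Out|High); Entry not deterred. Incumbent net profit = 2, Entrant gets 1

Work:
After Low K: Entrant enters (1 > 0)
After High K: Entrant stays out (-1 < 0)
Incumbent: Low → 6−4=2, High → 16−15=1
Incumbent chooses Low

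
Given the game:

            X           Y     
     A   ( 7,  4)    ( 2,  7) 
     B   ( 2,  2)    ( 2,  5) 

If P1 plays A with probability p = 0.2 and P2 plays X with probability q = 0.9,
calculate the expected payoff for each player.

E[P1] = 2.9, E[P2] = 2.7

Work:
E[P1] = p·q·π₁(A,X) + p·(1-q)·π₁(A,Y) + (1-p)·q·π₁(B,X) + (1-p)·(1-q)·π₁(B,Y)
= 0.2·0.9·7 + 0.2·0.1·2 + 0.8·0.9·2 + 0.8·0.1·2
= 2.9

E[P2] = 2.7 (similar calculation)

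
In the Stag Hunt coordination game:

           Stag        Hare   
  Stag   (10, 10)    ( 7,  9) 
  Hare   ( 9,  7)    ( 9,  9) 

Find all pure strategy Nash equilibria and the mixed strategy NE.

Pure NE: (Stag, Stag) and (Hare, Hare); Mixed NE: p = 0.6667, q = 0.6667

Work:
Check pure NE:
(Stag, Stag): (10, 10) - no unilateral deviation beneficial
(Hare, Hare): (9, 9) - no unilateral deviation beneficial
Mixed NE: P1 plays Stag with p = 0.6667, P2 plays Stag with q = 0.6667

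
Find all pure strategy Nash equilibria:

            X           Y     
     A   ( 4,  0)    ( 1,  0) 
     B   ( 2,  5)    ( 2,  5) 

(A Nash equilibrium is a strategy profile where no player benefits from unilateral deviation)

Nash equilibrium: (A, X), (B, Y)

Work:
Best responses:
  P1 vs X: payoffs [4, 2] → best response A (payoff 4)
  P1 vs Y: payoffs [1, 2] → best response B (payoff 2)
  P2 vs A: payoffs [0, 0] → best response X/Y (payoff 0)
  P2 vs B: payoffs [5, 5] → best response X/Y (payoff 5)
Mutual best responses: (A,X), (B,Y) → Nash equilibria.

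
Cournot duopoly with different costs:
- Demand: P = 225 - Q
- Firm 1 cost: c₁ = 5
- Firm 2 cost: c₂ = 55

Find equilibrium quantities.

q₁* = 90.0, q₂* = 40.0

Work:
Reaction: q₁ = (225 - 5 - q₂)/2
Reaction: q₂ = (225 - 55 - q₁)/2
Solve simultaneously:
q₁* = (225 - 2×5 + 55)/3 = 90.0
q₂* = (225 - 2×55 + 5)/3 = 40.0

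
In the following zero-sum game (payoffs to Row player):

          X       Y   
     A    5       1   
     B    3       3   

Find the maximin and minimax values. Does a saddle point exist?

Maximin = 3, Minimax = 3, Saddle: True

Work:
Row minimums: [1, 3] → maximin = 3
Column maximums: [5, 3] → minimax = 3
Saddle point exists! Game value = 3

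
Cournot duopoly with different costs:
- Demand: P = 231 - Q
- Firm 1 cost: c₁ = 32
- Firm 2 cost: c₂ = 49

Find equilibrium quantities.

q₁* = 72.0, q₂* = 55.0

Work:
Reaction: q₁ = (231 - 32 - q₂)/2
Reaction: q₂ = (231 - 49 - q₁)/2
Solve simultaneously:
q₁* = (231 - 2×32 + 49)/3 = 72.0
q₂* = (231 - 2×49 + 32)/3 = 55.0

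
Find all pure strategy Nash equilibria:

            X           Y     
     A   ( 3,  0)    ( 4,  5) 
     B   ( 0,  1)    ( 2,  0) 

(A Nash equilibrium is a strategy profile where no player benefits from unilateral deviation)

Nash equilibrium: (A, Y)

Work:
Best responses:
  P1 vs X: payoffs [3, 0] → best response A (payoff 3)
  P1 vs Y: payoffs [4, 2] → best response A (payoff 4)
  P2 vs A: payoffs [0, 5] → best response Y (payoff 5)
  P2 vs B: payoffs [1, 0] → best response X (payoff 1)
Mutual best responses: (A,Y) → Nash equilibria.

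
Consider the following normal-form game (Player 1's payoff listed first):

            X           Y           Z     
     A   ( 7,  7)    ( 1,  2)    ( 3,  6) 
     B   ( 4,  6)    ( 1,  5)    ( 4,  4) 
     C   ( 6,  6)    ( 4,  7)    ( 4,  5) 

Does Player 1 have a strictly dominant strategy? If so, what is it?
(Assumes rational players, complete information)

No strictly dominant strategy exists for Player 1

Work:
A strategy strictly dominates another if it gives a strictly higher payoff against every opponent action. Compare each pair of P1's strategies column-by-column:
  A vs B: [7 vs 4, 1 vs 1, 3 vs 4] → A does not strictly dominate B (column Y: 1 ≤ 1)
  A vs C: [7 vs 6, 1 vs 4, 3 vs 4] → A does not strictly dominate C (column Y: 1 ≤ 4)
  B vs A: [4 vs 7, 1 vs 1, 4 vs 3] → B does not strictly dominate A (column X: 4 ≤ 7)
  B vs C: [4 vs 6, 1 vs 4, 4 vs 4] → B does not strictly dominate C (column X: 4 ≤ 6)
  C vs A: [6 vs 7, 4 vs 1, 4 vs 3] → C does not strictly dominate A (column X: 6 ≤ 7)
  C vs B: [6 vs 4, 4 vs 1, 4 vs 4] → C does not strictly dominate B (column Z: 4 ≤ 4)
No single strategy strictly dominates all others → no strictly dominant strategy.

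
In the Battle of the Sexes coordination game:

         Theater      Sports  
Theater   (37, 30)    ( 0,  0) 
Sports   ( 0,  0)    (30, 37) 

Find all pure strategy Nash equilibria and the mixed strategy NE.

Pure NE: (Theater, Theater) and (Sports, Sports); Mixed NE: p = 0.5522, q = 0.4478

Work:
Check pure NE:
(Theater, Theater): (37, 30) - no unilateral deviation beneficial
(Sports, Sports): (30, 37) - no unilateral deviation beneficial
Mixed NE: P1 plays Theater with p = 0.5522, P2 plays Theater with q = 0.4478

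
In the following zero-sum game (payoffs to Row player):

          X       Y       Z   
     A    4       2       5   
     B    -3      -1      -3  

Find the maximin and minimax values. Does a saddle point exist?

Maximin = 2, Minimax = 2, Saddle: True

Work:
Row minimums: [2, -3] → maximin = 2
Column maximums: [4, 2, 5] → minimax = 2
Saddle point exists! Game value = 2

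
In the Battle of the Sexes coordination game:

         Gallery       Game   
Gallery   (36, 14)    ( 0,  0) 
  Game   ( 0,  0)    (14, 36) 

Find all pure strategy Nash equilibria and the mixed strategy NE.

Pure NE: (Gallery, Gallery) and (Game, Game); Mixed NE: p = 0.72, q = 0.28

Work:
Check pure NE:
(Gallery, Gallery): (36, 14) - no unilateral deviation beneficial
(Game, Game): (14, 36) - no unilateral deviation beneficial
Mixed NE: P1 plays Gallery with p = 0.72, P2 plays Gallery with q = 0.28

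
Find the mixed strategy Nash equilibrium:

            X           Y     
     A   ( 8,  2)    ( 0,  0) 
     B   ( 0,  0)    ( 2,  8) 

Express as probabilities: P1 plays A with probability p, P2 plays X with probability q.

p = 0.8, q = 0.2

Work:
Find probabilities that make opponent indifferent:
P2 chooses q to make P1 indifferent between A and B
P1 chooses p to make P2 indifferent between X and Y
Mixed NE: P1 plays (A: 0.8, B: 0.2), P2 plays (X: 0.2, Y: 0.8)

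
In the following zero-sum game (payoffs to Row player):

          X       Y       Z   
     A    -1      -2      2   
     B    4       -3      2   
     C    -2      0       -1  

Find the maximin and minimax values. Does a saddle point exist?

Maximin = -2, Minimax = 0, Saddle: False

Work:
Row minimums: [-2, -3, -2] → maximin = -2
Column maximums: [4, 0, 2] → minimax = 0
No saddle point (maximin ≠ minimax). Mixed strategy needed.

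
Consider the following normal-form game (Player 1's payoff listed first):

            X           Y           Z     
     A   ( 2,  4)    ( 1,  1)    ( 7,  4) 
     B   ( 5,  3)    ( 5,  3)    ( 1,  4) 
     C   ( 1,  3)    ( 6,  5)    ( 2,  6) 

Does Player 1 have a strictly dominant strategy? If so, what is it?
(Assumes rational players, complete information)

No strictly dominant strategy exists for Player 1

Work:
A strategy strictly dominates another if it gives a strictly higher payoff against every opponent action. Compare each pair of P1's strategies column-by-column:
  A vs B: [2 vs 5, 1 vs 5, 7 vs 1] → A does not strictly dominate B (column X: 2 ≤ 5)
  A vs C: [2 vs 1, 1 vs 6, 7 vs 2] → A does not strictly dominate C (column Y: 1 ≤ 6)
  B vs A: [5 vs 2, 5 vs 1, 1 vs 7] → B does not strictly dominate A (column Z: 1 ≤ 7)
  B vs C: [5 vs 1, 5 vs 6, 1 vs 2] → B does not strictly dominate C (column Y: 5 ≤ 6)
  C vs A: [1 vs 2, 6 vs 1, 2 vs 7] → C does not strictly dominate A (column X: 1 ≤ 2)
  C vs B: [1 vs 5, 6 vs 5, 2 vs 1] → C does not strictly dominate B (column X: 1 ≤ 5)
No single strategy strictly dominates all others → no strictly dominant strategy.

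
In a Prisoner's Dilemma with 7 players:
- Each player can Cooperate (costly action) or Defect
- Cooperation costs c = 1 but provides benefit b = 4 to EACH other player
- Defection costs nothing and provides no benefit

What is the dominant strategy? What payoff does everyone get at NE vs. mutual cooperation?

Dominant: Defect; NE payoff = 0; Coop payoff = 23

Work:
Defect dominates (saves cost c = 1, benefit to others is external)
NE: All defect → everyone gets 0
If all cooperate: each receives (6)×4 - 1 = 23
Social dilemma: 23 > 0 but NE gives 0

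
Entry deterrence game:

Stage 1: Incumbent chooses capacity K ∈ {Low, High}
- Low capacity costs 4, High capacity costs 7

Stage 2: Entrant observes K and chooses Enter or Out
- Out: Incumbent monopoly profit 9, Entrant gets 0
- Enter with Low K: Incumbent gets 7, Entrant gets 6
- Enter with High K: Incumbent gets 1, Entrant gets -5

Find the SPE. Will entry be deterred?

SPE: (Low, Enter|Low, Out|High); Entry not deterred. Incumbent net profit = 3, Entrant gets 6

Work:
After Low K: Entrant enters (6 > 0)
After High K: Entrant stays out (-5 < 0)
Incumbent: Low → 7−4=3, High → 9−7=2
Incumbent chooses Low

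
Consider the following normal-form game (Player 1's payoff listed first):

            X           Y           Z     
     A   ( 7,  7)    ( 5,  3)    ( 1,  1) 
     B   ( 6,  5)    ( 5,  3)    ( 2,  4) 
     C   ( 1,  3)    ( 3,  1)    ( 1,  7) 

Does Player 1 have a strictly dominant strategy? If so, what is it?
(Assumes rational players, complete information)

No strictly dominant strategy exists for Player 1

Work:
A strategy strictly dominates another if it gives a strictly higher payoff against every opponent action. Compare each pair of P1's strategies column-by-column:
  A vs B: [7 vs 6, 5 vs 5, 1 vs 2] → A does not strictly dominate B (column Y: 5 ≤ 5)
  A vs C: [7 vs 1, 5 vs 3, 1 vs 1] → A does not strictly dominate C (column Z: 1 ≤ 1)
  B vs A: [6 vs 7, 5 vs 5, 2 vs 1] → B does not strictly dominate A (column X: 6 ≤ 7)
  B vs C: [6 vs 1, 5 vs 3, 2 vs 1] → B strictly dominates C
  C vs A: [1 vs 7, 3 vs 5, 1 vs 1] → C does not strictly dominate A (column X: 1 ≤ 7)
  C vs B: [1 vs 6, 3 vs 5, 1 vs 2] → C does not strictly dominate B (column X: 1 ≤ 6)
No single strategy strictly dominates all others → no strictly dominant strategy.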